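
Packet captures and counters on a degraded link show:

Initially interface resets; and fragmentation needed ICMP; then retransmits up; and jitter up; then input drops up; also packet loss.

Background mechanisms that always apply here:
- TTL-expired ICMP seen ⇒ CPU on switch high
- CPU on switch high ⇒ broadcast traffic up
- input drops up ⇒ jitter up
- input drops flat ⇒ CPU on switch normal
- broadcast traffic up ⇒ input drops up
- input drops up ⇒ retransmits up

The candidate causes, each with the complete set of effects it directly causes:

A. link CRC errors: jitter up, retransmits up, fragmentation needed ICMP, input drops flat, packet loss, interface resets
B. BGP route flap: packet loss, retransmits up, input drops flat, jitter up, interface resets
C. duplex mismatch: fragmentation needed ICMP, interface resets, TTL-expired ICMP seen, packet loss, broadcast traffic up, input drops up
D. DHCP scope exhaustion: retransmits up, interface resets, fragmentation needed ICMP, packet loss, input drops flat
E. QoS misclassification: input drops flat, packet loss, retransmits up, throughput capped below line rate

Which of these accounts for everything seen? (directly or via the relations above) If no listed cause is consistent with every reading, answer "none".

C

For each candidate, compare predicted effects to what was observed:
(A) link CRC errors — interface resets yes; fragmentation needed ICMP yes; retransmits up yes; jitter up yes; input drops up NO; packet loss yes
(B) BGP route flap — interface resets yes; fragmentation needed ICMP NO; retransmits up yes; jitter up yes; input drops up NO; packet loss yes
(C) duplex mismatch — interface resets yes; fragmentation needed ICMP yes; retransmits up yes (by input drops up → retransmits up); jitter up yes (by input drops up → jitter up); input drops up yes; packet loss yes
(D) DHCP scope exhaustion — interface resets yes; fragmentation needed ICMP yes; retransmits up yes; jitter up NO; input drops up NO; packet loss yes
(E) QoS misclassification — fails on interface resets, fragmentation needed ICMP, jitter up, input drops up (predicts input drops flat, not input drops up)
(C) is the only candidate with no mismatches.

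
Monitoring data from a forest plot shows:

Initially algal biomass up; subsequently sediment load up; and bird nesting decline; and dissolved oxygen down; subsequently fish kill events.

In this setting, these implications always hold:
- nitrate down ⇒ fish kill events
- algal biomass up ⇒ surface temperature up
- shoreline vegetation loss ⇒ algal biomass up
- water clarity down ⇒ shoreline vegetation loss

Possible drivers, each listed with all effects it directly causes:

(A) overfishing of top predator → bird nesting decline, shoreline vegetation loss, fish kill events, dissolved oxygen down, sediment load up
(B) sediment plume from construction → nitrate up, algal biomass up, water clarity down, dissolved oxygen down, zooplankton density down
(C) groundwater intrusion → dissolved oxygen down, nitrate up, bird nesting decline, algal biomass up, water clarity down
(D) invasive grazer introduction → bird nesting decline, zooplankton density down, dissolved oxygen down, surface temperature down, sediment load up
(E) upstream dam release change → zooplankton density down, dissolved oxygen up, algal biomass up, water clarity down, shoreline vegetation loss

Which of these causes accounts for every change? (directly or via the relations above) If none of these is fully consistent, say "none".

Testing each hypothesis:
(A) overfishing of top predator — accounts for every observation (algal biomass up by shoreline vegetation loss → algal biomass up)
(B) sediment plume from construction — algal biomass up ✓; sediment load up ✗; bird nesting decline ✗; dissolved oxygen down ✓; fish kill events ✗
(C) groundwater intrusion — algal biomass up ✓; sediment load up ✗; bird nesting decline ✓; dissolved oxygen down ✓; fish kill events ✗
(D) invasive grazer introduction — algal biomass up ✗; sediment load up ✓; bird nesting decline ✓; dissolved oxygen down ✓; fish kill events ✗
(E) upstream dam release change — fails on sediment load up, bird nesting decline, dissolved oxygen down, fish kill events (predicts dissolved oxygen up, not dissolved oxygen down)
Only (A) is consistent with every observation.

A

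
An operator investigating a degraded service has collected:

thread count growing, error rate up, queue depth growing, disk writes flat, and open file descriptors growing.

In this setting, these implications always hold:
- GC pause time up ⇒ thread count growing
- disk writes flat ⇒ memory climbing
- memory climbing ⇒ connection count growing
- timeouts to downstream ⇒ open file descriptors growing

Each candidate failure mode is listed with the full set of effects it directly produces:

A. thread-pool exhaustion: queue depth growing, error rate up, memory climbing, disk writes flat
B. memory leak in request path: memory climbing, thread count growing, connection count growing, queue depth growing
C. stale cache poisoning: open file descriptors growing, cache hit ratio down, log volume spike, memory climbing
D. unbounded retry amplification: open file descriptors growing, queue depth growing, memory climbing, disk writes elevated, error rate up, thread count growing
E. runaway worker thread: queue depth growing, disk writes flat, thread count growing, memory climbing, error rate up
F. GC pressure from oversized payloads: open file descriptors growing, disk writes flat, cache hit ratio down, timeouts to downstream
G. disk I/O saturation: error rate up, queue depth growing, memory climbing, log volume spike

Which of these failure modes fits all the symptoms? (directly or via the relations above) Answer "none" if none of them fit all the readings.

none

Checking each candidate against the observations:
(A) thread-pool exhaustion — thread count growing ✗; error rate up ✓; queue depth growing ✓; disk writes flat ✓; open file descriptors growing ✗
(B) memory leak in request path — does not account for error rate up, disk writes flat, open file descriptors growing
(C) stale cache poisoning — does not account for thread count growing, error rate up, queue depth growing, disk writes flat
(D) unbounded retry amplification — fails on disk writes flat (predicts disk writes elevated, not disk writes flat)
(E) runaway worker thread — does not account for open file descriptors growing
(F) GC pressure from oversized payloads — thread count growing ✗; error rate up ✗; queue depth growing ✗; disk writes flat ✓; open file descriptors growing ✓
(G) disk I/O saturation — thread count growing ✗; error rate up ✓; queue depth growing ✓; disk writes flat ✗; open file descriptors growing ✗
No candidate is consistent with all observations.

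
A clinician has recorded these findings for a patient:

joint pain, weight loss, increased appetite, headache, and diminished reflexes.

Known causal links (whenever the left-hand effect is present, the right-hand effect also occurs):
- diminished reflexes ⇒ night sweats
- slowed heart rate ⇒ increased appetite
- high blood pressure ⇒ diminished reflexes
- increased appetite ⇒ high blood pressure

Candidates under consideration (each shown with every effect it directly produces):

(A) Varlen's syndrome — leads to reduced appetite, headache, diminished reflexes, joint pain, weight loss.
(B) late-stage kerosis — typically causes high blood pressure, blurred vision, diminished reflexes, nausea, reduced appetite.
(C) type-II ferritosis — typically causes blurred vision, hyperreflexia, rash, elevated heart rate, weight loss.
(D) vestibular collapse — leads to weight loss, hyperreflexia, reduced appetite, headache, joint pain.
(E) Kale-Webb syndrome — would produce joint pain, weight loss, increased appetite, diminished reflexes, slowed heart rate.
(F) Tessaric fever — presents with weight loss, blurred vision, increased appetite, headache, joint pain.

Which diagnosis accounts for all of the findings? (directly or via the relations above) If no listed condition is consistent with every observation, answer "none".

Per-candidate check:
(A) Varlen's syndrome — joint pain +; weight loss +; increased appetite -; headache +; diminished reflexes +
(B) late-stage kerosis — fails on joint pain, weight loss, increased appetite, headache (predicts reduced appetite, not increased appetite)
(C) type-II ferritosis — fails on joint pain, increased appetite, headache, diminished reflexes (predicts hyperreflexia, not diminished reflexes)
(D) vestibular collapse — joint pain +; weight loss +; increased appetite -; headache +; diminished reflexes -
(E) Kale-Webb syndrome — does not account for headache
(F) Tessaric fever — accounts for every observation (diminished reflexes through increased appetite → high blood pressure → diminished reflexes)
(F) is the only candidate with no mismatches.

F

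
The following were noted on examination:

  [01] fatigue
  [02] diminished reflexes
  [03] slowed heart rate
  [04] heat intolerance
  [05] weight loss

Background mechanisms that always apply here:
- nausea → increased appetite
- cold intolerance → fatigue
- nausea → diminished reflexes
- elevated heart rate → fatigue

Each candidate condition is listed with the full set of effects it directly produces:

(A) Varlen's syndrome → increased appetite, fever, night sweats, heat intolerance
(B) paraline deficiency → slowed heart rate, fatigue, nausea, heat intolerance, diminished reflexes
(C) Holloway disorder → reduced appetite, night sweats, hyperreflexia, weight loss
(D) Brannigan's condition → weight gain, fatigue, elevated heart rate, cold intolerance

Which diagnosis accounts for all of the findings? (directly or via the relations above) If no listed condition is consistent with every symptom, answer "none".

For each candidate, compare predicted effects to what was observed:
(A) Varlen's syndrome — does not account for fatigue, diminished reflexes, slowed heart rate, weight loss
(B) paraline deficiency — fatigue ✓; diminished reflexes ✓; slowed heart rate ✓; heat intolerance ✓; weight loss ✗
(C) Holloway disorder — fails on fatigue, diminished reflexes, slowed heart rate, heat intolerance (predicts hyperreflexia, not diminished reflexes)
(D) Brannigan's condition — fails on diminished reflexes, slowed heart rate, heat intolerance, weight loss (predicts elevated heart rate, not slowed heart rate; predicts cold intolerance, not heat intolerance; predicts weight gain, not weight loss)
No candidate is consistent with all observations.

none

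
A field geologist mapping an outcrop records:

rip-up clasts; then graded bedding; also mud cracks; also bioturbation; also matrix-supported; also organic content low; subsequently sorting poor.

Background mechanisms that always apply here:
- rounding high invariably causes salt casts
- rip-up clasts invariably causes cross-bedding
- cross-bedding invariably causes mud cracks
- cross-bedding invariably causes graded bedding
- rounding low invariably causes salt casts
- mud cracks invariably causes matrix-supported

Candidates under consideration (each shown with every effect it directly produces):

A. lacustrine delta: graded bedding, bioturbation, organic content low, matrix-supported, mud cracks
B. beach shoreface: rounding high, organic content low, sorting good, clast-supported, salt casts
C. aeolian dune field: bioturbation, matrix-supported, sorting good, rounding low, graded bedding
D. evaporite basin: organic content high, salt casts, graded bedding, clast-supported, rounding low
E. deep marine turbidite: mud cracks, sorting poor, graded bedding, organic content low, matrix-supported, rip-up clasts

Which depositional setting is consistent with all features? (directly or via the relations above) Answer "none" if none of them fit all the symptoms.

none

Testing each hypothesis:
(A) lacustrine delta — rip-up clasts ✗; graded bedding ✓; mud cracks ✓; bioturbation ✓; matrix-supported ✓; organic content low ✓; sorting poor ✗
(B) beach shoreface — rip-up clasts ✗; graded bedding ✗; mud cracks ✗; bioturbation ✗; matrix-supported ✗; organic content low ✓; sorting poor ✗
(C) aeolian dune field — rip-up clasts ✗; graded bedding ✓; mud cracks ✗; bioturbation ✓; matrix-supported ✓; organic content low ✗; sorting poor ✗
(D) evaporite basin — rip-up clasts ✗; graded bedding ✓; mud cracks ✗; bioturbation ✗; matrix-supported ✗; organic content low ✗; sorting poor ✗
(E) deep marine turbidite — rip-up clasts ✓; graded bedding ✓; mud cracks ✓; bioturbation ✗; matrix-supported ✓; organic content low ✓; sorting poor ✓
None of the listed candidates fits everything.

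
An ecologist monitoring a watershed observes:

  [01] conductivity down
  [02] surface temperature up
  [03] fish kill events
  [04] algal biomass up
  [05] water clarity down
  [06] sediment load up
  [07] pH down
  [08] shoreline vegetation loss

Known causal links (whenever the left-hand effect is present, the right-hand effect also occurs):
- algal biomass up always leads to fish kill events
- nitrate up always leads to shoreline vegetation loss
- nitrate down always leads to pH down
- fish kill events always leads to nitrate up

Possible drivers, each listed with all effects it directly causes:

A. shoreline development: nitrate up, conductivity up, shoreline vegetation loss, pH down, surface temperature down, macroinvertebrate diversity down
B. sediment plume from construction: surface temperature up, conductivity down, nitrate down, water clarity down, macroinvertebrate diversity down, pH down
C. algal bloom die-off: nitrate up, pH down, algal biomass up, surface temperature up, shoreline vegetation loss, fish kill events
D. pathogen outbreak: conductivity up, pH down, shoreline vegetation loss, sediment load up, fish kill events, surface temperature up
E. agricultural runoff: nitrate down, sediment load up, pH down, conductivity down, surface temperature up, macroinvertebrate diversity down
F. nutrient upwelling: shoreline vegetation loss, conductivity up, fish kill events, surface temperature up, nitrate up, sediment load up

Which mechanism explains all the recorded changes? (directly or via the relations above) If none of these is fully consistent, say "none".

none

Checking each candidate against the observations:
(A) shoreline development — fails on conductivity down, surface temperature up, fish kill events, algal biomass up, water clarity down, sediment load up (predicts conductivity up, not conductivity down; predicts surface temperature down, not surface temperature up)
(B) sediment plume from construction — conductivity down match; surface temperature up match; fish kill events miss; algal biomass up miss; water clarity down match; sediment load up miss; pH down match; shoreline vegetation loss miss
(C) algal bloom die-off — conductivity down miss; surface temperature up match; fish kill events match; algal biomass up match; water clarity down miss; sediment load up miss; pH down match; shoreline vegetation loss match
(D) pathogen outbreak — conductivity down miss; surface temperature up match; fish kill events match; algal biomass up miss; water clarity down miss; sediment load up match; pH down match; shoreline vegetation loss match
(E) agricultural runoff — does not account for fish kill events, algal biomass up, water clarity down, shoreline vegetation loss
(F) nutrient upwelling — conductivity down miss; surface temperature up match; fish kill events match; algal biomass up miss; water clarity down miss; sediment load up match; pH down miss; shoreline vegetation loss match
None of the listed candidates fits everything.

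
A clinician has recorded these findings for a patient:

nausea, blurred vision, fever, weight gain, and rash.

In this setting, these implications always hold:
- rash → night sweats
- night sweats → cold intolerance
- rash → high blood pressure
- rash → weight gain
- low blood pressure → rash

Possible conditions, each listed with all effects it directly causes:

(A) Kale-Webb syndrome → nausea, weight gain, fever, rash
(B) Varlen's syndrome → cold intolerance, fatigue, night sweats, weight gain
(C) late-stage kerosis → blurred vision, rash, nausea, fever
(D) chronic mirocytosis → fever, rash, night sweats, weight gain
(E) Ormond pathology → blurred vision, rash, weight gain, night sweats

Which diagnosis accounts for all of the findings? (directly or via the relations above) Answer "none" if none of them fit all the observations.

Checking each candidate against the observations:
(A) Kale-Webb syndrome — nausea match; blurred vision miss; fever match; weight gain match; rash match
(B) Varlen's syndrome — does not account for nausea, blurred vision, fever, rash
(C) late-stage kerosis — accounts for every observation (weight gain by rash → weight gain)
(D) chronic mirocytosis — nausea miss; blurred vision miss; fever match; weight gain match; rash match
(E) Ormond pathology — nausea miss; blurred vision match; fever miss; weight gain match; rash match
(C) alone accounts for all the evidence.

C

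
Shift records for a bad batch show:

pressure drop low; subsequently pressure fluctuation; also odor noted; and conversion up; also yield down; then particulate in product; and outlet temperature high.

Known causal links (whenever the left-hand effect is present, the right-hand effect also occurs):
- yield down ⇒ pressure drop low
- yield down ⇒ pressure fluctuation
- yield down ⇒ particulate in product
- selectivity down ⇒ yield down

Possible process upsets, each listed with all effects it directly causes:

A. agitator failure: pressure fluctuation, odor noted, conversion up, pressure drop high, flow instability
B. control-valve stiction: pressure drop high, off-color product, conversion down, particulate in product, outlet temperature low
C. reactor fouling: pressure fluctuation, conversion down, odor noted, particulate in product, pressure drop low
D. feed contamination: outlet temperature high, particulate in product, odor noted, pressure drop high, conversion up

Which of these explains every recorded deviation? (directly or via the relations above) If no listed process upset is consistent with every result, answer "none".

Per-candidate check:
(A) agitator failure — pressure drop low ✗; pressure fluctuation ✓; odor noted ✓; conversion up ✓; yield down ✗; particulate in product ✗; outlet temperature high ✗
(B) control-valve stiction — pressure drop low ✗; pressure fluctuation ✗; odor noted ✗; conversion up ✗; yield down ✗; particulate in product ✓; outlet temperature high ✗
(C) reactor fouling — fails on conversion up, yield down, outlet temperature high (predicts conversion down, not conversion up)
(D) feed contamination — pressure drop low ✗; pressure fluctuation ✗; odor noted ✓; conversion up ✓; yield down ✗; particulate in product ✓; outlet temperature high ✓
None of the listed candidates fits everything.

none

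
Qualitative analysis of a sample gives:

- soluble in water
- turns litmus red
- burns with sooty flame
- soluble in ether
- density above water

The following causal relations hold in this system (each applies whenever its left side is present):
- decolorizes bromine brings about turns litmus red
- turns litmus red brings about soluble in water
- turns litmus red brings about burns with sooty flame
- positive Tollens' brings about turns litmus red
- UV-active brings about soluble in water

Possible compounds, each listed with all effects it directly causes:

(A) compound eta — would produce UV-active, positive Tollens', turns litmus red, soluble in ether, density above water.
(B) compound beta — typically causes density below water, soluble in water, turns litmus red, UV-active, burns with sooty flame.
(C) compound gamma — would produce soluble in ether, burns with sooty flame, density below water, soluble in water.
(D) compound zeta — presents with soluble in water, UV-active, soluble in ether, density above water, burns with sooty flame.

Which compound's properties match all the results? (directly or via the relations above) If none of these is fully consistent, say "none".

A

Testing each hypothesis:
(A) compound eta — soluble in water ✓ (by turns litmus red → soluble in water); turns litmus red ✓; burns with sooty flame ✓ (by turns litmus red → burns with sooty flame); soluble in ether ✓; density above water ✓
(B) compound beta — soluble in water ✓; turns litmus red ✓; burns with sooty flame ✓; soluble in ether ✗; density above water ✗
(C) compound gamma — fails on turns litmus red, density above water (predicts density below water, not density above water)
(D) compound zeta — does not account for turns litmus red
Only (A) is consistent with every observation.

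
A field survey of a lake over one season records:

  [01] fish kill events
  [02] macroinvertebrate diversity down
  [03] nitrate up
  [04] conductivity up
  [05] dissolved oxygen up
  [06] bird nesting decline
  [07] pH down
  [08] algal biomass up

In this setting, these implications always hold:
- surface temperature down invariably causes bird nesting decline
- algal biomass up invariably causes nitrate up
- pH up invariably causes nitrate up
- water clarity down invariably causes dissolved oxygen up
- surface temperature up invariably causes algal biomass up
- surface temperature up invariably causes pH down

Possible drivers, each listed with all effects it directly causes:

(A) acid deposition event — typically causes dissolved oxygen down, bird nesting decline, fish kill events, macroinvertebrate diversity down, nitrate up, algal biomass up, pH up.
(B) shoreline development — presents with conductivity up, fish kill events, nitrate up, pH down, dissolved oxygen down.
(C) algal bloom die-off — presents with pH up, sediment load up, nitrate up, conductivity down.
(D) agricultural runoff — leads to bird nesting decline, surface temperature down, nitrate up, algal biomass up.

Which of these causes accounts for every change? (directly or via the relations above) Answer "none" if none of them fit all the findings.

Per-candidate check:
(A) acid deposition event — fails on conductivity up, dissolved oxygen up, pH down (predicts dissolved oxygen down, not dissolved oxygen up; predicts pH up, not pH down)
(B) shoreline development — fish kill events yes; macroinvertebrate diversity down NO; nitrate up yes; conductivity up yes; dissolved oxygen up NO; bird nesting decline NO; pH down yes; algal biomass up NO
(C) algal bloom die-off — fails on fish kill events, macroinvertebrate diversity down, conductivity up, dissolved oxygen up, bird nesting decline, pH down, algal biomass up (predicts conductivity down, not conductivity up; predicts pH up, not pH down)
(D) agricultural runoff — does not account for fish kill events, macroinvertebrate diversity down, conductivity up, dissolved oxygen up, pH down
None of the listed candidates fits everything.

none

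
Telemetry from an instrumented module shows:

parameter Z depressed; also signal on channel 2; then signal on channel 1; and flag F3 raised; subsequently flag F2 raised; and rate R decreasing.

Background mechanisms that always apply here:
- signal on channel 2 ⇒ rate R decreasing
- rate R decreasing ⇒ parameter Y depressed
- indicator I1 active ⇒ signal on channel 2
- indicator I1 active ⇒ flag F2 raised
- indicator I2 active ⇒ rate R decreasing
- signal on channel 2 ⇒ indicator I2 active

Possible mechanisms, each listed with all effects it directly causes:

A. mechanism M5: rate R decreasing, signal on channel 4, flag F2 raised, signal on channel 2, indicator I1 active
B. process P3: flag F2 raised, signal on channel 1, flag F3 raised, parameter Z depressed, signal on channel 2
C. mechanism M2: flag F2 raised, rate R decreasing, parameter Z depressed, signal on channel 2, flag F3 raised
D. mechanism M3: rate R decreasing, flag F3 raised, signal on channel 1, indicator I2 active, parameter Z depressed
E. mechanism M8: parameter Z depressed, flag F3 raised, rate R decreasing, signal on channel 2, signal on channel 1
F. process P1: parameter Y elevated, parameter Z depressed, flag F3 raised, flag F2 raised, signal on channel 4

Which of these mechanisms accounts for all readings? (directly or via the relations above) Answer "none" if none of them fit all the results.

Checking each candidate against the observations:
(A) mechanism M5 — does not account for parameter Z depressed, signal on channel 1, flag F3 raised
(B) process P3 — accounts for every observation (rate R decreasing through signal on channel 2 → rate R decreasing)
(C) mechanism M2 — parameter Z depressed match; signal on channel 2 match; signal on channel 1 miss; flag F3 raised match; flag F2 raised match; rate R decreasing match
(D) mechanism M3 — parameter Z depressed match; signal on channel 2 miss; signal on channel 1 match; flag F3 raised match; flag F2 raised miss; rate R decreasing match
(E) mechanism M8 — does not account for flag F2 raised
(F) process P1 — does not account for signal on channel 2, signal on channel 1, rate R decreasing
(B) is the only candidate with no mismatches.

B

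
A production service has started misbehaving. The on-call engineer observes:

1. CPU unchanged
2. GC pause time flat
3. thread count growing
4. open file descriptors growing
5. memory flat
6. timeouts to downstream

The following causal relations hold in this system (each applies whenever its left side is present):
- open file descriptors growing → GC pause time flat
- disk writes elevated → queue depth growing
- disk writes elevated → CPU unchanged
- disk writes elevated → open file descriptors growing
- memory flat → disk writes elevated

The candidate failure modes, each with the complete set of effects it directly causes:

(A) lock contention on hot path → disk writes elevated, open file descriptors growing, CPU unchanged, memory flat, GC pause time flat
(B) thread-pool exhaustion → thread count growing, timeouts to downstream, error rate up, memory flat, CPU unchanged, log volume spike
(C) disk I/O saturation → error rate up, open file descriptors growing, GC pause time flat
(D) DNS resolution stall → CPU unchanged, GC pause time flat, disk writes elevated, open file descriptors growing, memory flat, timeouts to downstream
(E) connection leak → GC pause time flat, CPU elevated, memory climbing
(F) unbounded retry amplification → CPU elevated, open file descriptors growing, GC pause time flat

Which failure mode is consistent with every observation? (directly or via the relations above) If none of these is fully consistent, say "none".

B

Testing each hypothesis:
(A) lock contention on hot path — CPU unchanged +; GC pause time flat +; thread count growing -; open file descriptors growing +; memory flat +; timeouts to downstream -
(B) thread-pool exhaustion — accounts for every observation (GC pause time flat via memory flat → disk writes elevated → open file descriptors growing → GC pause time flat)
(C) disk I/O saturation — does not account for CPU unchanged, thread count growing, memory flat, timeouts to downstream
(D) DNS resolution stall — CPU unchanged +; GC pause time flat +; thread count growing -; open file descriptors growing +; memory flat +; timeouts to downstream +
(E) connection leak — CPU unchanged -; GC pause time flat +; thread count growing -; open file descriptors growing -; memory flat -; timeouts to downstream -
(F) unbounded retry amplification — fails on CPU unchanged, thread count growing, memory flat, timeouts to downstream (predicts CPU elevated, not CPU unchanged)
(B) alone accounts for all the evidence.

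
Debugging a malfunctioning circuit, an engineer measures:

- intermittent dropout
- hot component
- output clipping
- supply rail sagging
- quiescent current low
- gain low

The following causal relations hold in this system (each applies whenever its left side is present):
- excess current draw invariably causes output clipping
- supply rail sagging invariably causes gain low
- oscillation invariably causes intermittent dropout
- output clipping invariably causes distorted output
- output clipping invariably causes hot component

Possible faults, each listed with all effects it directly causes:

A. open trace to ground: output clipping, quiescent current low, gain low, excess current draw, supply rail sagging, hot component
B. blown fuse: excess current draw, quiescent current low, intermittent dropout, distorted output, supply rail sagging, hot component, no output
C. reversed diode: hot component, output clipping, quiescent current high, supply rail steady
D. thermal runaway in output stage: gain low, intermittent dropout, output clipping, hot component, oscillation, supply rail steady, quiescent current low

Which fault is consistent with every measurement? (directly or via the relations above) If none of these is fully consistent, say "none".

For each candidate, compare predicted effects to what was observed:
(A) open trace to ground — intermittent dropout miss; hot component match; output clipping match; supply rail sagging match; quiescent current low match; gain low match
(B) blown fuse — intermittent dropout match; hot component match; output clipping match (through excess current draw → output clipping); supply rail sagging match; quiescent current low match; gain low match (through supply rail sagging → gain low)
(C) reversed diode — intermittent dropout miss; hot component match; output clipping match; supply rail sagging miss; quiescent current low miss; gain low miss
(D) thermal runaway in output stage — intermittent dropout match; hot component match; output clipping match; supply rail sagging miss; quiescent current low match; gain low match
(B) is the only candidate with no mismatches.

B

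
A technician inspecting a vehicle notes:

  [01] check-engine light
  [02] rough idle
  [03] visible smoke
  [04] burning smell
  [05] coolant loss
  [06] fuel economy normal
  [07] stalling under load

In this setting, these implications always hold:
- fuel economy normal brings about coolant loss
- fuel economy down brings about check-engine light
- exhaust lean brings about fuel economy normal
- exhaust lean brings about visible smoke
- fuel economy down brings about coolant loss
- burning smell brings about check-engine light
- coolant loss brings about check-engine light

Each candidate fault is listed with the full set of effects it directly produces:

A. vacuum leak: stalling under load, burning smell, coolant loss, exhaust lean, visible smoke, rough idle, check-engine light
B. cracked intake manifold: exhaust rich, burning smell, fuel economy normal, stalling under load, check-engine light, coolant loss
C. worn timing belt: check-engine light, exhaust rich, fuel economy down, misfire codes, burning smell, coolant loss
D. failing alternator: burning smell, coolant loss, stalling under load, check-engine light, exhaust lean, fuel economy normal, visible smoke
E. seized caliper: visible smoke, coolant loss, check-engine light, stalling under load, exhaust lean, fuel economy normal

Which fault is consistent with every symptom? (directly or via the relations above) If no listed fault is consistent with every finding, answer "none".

A

Testing each hypothesis:
(A) vacuum leak — check-engine light ✓; rough idle ✓; visible smoke ✓; burning smell ✓; coolant loss ✓; fuel economy normal ✓ (by exhaust lean → fuel economy normal); stalling under load ✓
(B) cracked intake manifold — does not account for rough idle, visible smoke
(C) worn timing belt — check-engine light ✓; rough idle ✗; visible smoke ✗; burning smell ✓; coolant loss ✓; fuel economy normal ✗; stalling under load ✗
(D) failing alternator — check-engine light ✓; rough idle ✗; visible smoke ✓; burning smell ✓; coolant loss ✓; fuel economy normal ✓; stalling under load ✓
(E) seized caliper — does not account for rough idle, burning smell
Only (A) is consistent with every observation.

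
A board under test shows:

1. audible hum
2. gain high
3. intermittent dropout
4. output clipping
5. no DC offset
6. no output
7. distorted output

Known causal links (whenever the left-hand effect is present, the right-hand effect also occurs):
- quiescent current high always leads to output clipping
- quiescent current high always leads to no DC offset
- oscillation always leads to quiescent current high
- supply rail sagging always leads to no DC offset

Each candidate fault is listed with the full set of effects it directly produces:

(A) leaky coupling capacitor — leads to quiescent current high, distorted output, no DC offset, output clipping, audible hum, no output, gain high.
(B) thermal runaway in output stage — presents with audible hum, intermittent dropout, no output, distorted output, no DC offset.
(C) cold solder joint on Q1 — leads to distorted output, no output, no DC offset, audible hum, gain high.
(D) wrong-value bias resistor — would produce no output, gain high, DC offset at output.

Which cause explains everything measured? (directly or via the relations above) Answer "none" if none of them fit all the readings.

none

Checking each candidate against the observations:
(A) leaky coupling capacitor — does not account for intermittent dropout
(B) thermal runaway in output stage — audible hum ✓; gain high ✗; intermittent dropout ✓; output clipping ✗; no DC offset ✓; no output ✓; distorted output ✓
(C) cold solder joint on Q1 — does not account for intermittent dropout, output clipping
(D) wrong-value bias resistor — audible hum ✗; gain high ✓; intermittent dropout ✗; output clipping ✗; no DC offset ✗; no output ✓; distorted output ✗
None of the listed candidates fits everything.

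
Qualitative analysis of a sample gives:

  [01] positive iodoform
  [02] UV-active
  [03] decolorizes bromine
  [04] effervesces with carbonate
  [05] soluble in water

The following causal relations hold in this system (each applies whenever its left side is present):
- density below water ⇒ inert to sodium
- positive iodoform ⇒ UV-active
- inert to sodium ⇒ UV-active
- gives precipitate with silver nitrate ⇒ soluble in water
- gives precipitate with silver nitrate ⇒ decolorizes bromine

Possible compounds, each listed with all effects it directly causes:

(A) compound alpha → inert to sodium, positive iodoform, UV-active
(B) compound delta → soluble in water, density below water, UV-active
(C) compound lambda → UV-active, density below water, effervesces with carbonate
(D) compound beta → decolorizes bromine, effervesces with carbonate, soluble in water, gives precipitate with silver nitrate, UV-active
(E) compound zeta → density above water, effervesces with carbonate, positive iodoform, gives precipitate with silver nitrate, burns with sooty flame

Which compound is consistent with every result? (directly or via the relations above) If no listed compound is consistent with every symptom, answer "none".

E

For each candidate, compare predicted effects to what was observed:
(A) compound alpha — does not account for decolorizes bromine, effervesces with carbonate, soluble in water
(B) compound delta — does not account for positive iodoform, decolorizes bromine, effervesces with carbonate
(C) compound lambda — does not account for positive iodoform, decolorizes bromine, soluble in water
(D) compound beta — positive iodoform -; UV-active +; decolorizes bromine +; effervesces with carbonate +; soluble in water +
(E) compound zeta — accounts for every observation (UV-active through positive iodoform → UV-active)
Only (E) is consistent with every observation.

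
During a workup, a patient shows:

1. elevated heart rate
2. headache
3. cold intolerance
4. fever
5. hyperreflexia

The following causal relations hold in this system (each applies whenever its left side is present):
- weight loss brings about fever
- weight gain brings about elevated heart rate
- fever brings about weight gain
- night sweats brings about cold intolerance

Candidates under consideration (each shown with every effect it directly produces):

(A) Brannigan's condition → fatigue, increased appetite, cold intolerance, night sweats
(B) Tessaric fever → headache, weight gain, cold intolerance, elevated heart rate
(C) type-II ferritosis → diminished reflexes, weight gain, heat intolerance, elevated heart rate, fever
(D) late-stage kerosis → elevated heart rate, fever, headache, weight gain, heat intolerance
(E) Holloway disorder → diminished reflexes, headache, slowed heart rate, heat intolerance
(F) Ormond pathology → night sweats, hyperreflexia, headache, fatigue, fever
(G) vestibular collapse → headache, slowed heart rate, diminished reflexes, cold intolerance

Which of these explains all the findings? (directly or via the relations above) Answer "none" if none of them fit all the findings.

Testing each hypothesis:
(A) Brannigan's condition — does not account for elevated heart rate, headache, fever, hyperreflexia
(B) Tessaric fever — elevated heart rate yes; headache yes; cold intolerance yes; fever NO; hyperreflexia NO
(C) type-II ferritosis — fails on headache, cold intolerance, hyperreflexia (predicts heat intolerance, not cold intolerance; predicts diminished reflexes, not hyperreflexia)
(D) late-stage kerosis — elevated heart rate yes; headache yes; cold intolerance NO; fever yes; hyperreflexia NO
(E) Holloway disorder — elevated heart rate NO; headache yes; cold intolerance NO; fever NO; hyperreflexia NO
(F) Ormond pathology — accounts for every observation (elevated heart rate through fever → weight gain → elevated heart rate)
(G) vestibular collapse — fails on elevated heart rate, fever, hyperreflexia (predicts slowed heart rate, not elevated heart rate; predicts diminished reflexes, not hyperreflexia)
Only (F) is consistent with every observation.

F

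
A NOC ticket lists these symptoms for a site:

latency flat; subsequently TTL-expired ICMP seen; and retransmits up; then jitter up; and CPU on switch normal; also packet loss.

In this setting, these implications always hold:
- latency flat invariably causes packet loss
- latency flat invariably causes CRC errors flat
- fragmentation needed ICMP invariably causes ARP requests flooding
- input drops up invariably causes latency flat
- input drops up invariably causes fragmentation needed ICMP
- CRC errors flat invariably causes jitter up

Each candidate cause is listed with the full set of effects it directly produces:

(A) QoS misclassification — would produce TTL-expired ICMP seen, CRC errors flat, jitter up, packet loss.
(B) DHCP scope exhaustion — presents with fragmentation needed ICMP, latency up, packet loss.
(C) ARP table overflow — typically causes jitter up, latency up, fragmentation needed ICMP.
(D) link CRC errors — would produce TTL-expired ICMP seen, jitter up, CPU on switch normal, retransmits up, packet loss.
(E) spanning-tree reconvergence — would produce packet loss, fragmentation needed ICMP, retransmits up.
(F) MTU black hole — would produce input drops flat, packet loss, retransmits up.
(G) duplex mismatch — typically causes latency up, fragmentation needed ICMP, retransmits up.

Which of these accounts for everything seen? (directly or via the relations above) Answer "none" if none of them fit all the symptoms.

For each candidate, compare predicted effects to what was observed:
(A) QoS misclassification — latency flat ✗; TTL-expired ICMP seen ✓; retransmits up ✗; jitter up ✓; CPU on switch normal ✗; packet loss ✓
(B) DHCP scope exhaustion — fails on latency flat, TTL-expired ICMP seen, retransmits up, jitter up, CPU on switch normal (predicts latency up, not latency flat)
(C) ARP table overflow — latency flat ✗; TTL-expired ICMP seen ✗; retransmits up ✗; jitter up ✓; CPU on switch normal ✗; packet loss ✗
(D) link CRC errors — latency flat ✗; TTL-expired ICMP seen ✓; retransmits up ✓; jitter up ✓; CPU on switch normal ✓; packet loss ✓
(E) spanning-tree reconvergence — latency flat ✗; TTL-expired ICMP seen ✗; retransmits up ✓; jitter up ✗; CPU on switch normal ✗; packet loss ✓
(F) MTU black hole — latency flat ✗; TTL-expired ICMP seen ✗; retransmits up ✓; jitter up ✗; CPU on switch normal ✗; packet loss ✓
(G) duplex mismatch — latency flat ✗; TTL-expired ICMP seen ✗; retransmits up ✓; jitter up ✗; CPU on switch normal ✗; packet loss ✗
None of the listed candidates fits everything.

none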